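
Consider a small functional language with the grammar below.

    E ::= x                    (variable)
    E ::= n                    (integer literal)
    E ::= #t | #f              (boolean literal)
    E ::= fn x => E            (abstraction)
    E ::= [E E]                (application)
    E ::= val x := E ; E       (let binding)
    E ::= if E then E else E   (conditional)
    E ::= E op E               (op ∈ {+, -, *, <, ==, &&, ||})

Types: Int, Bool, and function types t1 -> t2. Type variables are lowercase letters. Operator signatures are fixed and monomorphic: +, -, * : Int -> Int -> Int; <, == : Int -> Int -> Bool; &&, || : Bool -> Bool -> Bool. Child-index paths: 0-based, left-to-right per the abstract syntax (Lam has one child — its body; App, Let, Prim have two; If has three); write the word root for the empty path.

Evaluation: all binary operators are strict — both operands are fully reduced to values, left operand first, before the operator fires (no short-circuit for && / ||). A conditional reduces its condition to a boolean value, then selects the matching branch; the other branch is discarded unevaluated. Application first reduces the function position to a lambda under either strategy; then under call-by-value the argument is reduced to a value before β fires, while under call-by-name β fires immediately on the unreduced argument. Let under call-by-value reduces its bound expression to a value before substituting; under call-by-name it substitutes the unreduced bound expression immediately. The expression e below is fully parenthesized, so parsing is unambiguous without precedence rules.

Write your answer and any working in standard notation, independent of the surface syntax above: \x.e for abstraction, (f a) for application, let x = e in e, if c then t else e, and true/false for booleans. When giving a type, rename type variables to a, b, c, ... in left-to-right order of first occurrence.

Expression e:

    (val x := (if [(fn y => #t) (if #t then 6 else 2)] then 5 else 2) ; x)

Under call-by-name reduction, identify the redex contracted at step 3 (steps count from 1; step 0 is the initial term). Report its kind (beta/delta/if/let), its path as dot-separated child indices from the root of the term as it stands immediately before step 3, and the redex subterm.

Answer: if at root : (if true then 5 else 2)

Working:
step 0: (let x = (if ((\y.true) (if true then 6 else 2)) then 5 else 2) in x)
step 1: [let@root] (if ((\y.true) (if true then 6 else 2)) then 5 else 2)
step 2: [beta@0] (if true then 5 else 2)
step 3: [if@root] 5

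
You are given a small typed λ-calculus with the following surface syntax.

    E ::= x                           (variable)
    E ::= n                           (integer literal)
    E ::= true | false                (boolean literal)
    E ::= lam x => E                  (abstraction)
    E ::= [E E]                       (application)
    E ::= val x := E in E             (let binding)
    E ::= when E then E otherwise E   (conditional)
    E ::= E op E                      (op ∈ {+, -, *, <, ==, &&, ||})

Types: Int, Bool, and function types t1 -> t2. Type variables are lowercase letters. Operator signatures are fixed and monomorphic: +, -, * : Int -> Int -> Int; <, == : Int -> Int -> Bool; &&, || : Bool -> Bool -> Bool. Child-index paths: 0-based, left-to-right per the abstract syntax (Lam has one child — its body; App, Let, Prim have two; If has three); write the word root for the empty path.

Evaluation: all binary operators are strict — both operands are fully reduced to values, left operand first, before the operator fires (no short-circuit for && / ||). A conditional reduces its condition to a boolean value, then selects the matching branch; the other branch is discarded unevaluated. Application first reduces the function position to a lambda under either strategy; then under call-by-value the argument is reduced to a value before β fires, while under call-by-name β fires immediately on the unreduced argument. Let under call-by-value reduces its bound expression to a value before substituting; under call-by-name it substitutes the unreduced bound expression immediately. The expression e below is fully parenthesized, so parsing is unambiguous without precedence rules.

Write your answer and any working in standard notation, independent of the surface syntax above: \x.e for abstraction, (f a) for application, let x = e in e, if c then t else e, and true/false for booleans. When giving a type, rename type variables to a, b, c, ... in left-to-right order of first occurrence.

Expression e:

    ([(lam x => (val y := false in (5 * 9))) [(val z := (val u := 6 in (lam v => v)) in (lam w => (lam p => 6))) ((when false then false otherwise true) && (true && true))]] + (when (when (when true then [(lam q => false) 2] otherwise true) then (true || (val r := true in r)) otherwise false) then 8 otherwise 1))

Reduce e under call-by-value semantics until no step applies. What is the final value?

Trace:
step 0: (((\x.(let y = false in (5 * 9))) ((let z = (let u = 6 in (\v.v)) in (\w.(\p.6))) ((if false then false else true) && (true && true)))) + (if (if (if true then ((\q.false) 2) else true) then (true || (let r = true in r)) else false) then 8 else 1))
step 1: [let@0.1.0.0] (((\x.(let y = false in (5 * 9))) ((let z = (\v.v) in (\w.(\p.6))) ((if false then false else true) && (true && true)))) + (if (if (if true then ((\q.false) 2) else true) then (true || (let r = true in r)) else false) then 8 else 1))
step 2: [let@0.1.0] (((\x.(let y = false in (5 * 9))) ((\w.(\p.6)) ((if false then false else true) && (true && true)))) + (if (if (if true then ((\q.false) 2) else true) then (true || (let r = true in r)) else false) then 8 else 1))
step 3: [if@0.1.1.0] (((\x.(let y = false in (5 * 9))) ((\w.(\p.6)) (true && (true && true)))) + (if (if (if true then ((\q.false) 2) else true) then (true || (let r = true in r)) else false) then 8 else 1))
step 4: [delta@0.1.1.1] (((\x.(let y = false in (5 * 9))) ((\w.(\p.6)) (true && true))) + (if (if (if true then ((\q.false) 2) else true) then (true || (let r = true in r)) else false) then 8 else 1))
step 5: [delta@0.1.1] (((\x.(let y = false in (5 * 9))) ((\w.(\p.6)) true)) + (if (if (if true then ((\q.false) 2) else true) then (true || (let r = true in r)) else false) then 8 else 1))
step 6: [beta@0.1] (((\x.(let y = false in (5 * 9))) (\p.6)) + (if (if (if true then ((\q.false) 2) else true) then (true || (let r = true in r)) else false) then 8 else 1))
step 7: [beta@0] ((let y = false in (5 * 9)) + (if (if (if true then ((\q.false) 2) else true) then (true || (let r = true in r)) else false) then 8 else 1))
step 8: [let@0] ((5 * 9) + (if (if (if true then ((\q.false) 2) else true) then (true || (let r = true in r)) else false) then 8 else 1))
step 9: [delta@0] (45 + (if (if (if true then ((\q.false) 2) else true) then (true || (let r = true in r)) else false) then 8 else 1))
step 10: [if@1.0.0] (45 + (if (if ((\q.false) 2) then (true || (let r = true in r)) else false) then 8 else 1))
step 11: [beta@1.0.0] (45 + (if (if false then (true || (let r = true in r)) else false) then 8 else 1))
step 12: [if@1.0] (45 + (if false then 8 else 1))
step 13: [if@1] (45 + 1)
step 14: [delta@root] 46

Answer: 46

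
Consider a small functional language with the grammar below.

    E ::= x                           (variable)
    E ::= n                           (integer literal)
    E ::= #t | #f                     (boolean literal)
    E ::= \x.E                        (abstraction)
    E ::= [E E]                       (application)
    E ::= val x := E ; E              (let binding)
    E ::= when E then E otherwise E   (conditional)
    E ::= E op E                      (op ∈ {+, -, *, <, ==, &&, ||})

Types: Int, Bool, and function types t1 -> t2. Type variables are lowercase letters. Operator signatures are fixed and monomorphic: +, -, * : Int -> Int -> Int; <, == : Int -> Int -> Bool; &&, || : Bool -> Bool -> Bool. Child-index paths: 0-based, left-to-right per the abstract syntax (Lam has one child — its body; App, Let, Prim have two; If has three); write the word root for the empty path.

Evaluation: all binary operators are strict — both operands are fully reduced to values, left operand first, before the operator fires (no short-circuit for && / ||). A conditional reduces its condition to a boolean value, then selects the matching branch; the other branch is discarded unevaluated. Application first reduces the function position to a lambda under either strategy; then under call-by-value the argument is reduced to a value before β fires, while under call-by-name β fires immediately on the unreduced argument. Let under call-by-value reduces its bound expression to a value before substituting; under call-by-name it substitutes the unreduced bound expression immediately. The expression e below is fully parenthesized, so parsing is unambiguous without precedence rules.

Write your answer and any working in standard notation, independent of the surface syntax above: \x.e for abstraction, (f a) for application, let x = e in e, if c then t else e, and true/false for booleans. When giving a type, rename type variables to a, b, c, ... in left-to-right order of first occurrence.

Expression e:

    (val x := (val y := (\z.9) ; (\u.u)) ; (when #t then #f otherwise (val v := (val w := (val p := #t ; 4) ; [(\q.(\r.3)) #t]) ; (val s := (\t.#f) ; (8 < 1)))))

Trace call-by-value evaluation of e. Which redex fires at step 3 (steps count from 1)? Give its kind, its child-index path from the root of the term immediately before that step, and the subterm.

Answer: if at root : (if true then false else (let v = (let w = (let p = true in 4) in ((\q.(\r.3)) true)) in (let s = (\t.false) in (8 < 1))))

Trace:
step 0: (let x = (let y = (\z.9) in (\u.u)) in (if true then false else (let v = (let w = (let p = true in 4) in ((\q.(\r.3)) true)) in (let s = (\t.false) in (8 < 1)))))
step 1: [let@0] (let x = (\u.u) in (if true then false else (let v = (let w = (let p = true in 4) in ((\q.(\r.3)) true)) in (let s = (\t.false) in (8 < 1)))))
step 2: [let@root] (if true then false else (let v = (let w = (let p = true in 4) in ((\q.(\r.3)) true)) in (let s = (\t.false) in (8 < 1))))
step 3: [if@root] false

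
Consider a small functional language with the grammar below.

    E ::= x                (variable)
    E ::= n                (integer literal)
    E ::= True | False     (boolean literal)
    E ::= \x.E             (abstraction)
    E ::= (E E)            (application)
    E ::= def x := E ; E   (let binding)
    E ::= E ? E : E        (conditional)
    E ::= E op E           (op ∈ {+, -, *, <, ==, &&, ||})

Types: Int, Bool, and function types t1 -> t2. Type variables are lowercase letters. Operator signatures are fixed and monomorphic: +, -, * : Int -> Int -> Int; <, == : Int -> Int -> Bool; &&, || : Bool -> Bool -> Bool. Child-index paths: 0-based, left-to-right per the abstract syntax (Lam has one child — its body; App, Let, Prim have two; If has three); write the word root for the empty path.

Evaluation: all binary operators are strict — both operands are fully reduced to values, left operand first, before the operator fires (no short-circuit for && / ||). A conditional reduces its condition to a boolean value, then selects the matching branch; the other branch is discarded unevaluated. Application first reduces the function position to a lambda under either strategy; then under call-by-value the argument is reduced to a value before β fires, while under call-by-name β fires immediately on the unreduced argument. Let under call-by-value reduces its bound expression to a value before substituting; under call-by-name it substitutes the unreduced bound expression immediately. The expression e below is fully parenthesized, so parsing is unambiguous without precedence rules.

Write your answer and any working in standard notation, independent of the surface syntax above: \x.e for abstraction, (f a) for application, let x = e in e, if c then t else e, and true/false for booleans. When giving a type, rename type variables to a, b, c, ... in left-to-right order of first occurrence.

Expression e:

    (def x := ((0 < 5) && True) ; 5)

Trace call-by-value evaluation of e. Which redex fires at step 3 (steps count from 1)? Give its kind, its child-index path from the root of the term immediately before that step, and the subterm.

Trace:
step 0: (let x = ((0 < 5) && true) in 5)
step 1: [delta@0.0] (let x = (true && true) in 5)
step 2: [delta@0] (let x = true in 5)
step 3: [let@root] 5

Answer: let at root : (let x = true in 5)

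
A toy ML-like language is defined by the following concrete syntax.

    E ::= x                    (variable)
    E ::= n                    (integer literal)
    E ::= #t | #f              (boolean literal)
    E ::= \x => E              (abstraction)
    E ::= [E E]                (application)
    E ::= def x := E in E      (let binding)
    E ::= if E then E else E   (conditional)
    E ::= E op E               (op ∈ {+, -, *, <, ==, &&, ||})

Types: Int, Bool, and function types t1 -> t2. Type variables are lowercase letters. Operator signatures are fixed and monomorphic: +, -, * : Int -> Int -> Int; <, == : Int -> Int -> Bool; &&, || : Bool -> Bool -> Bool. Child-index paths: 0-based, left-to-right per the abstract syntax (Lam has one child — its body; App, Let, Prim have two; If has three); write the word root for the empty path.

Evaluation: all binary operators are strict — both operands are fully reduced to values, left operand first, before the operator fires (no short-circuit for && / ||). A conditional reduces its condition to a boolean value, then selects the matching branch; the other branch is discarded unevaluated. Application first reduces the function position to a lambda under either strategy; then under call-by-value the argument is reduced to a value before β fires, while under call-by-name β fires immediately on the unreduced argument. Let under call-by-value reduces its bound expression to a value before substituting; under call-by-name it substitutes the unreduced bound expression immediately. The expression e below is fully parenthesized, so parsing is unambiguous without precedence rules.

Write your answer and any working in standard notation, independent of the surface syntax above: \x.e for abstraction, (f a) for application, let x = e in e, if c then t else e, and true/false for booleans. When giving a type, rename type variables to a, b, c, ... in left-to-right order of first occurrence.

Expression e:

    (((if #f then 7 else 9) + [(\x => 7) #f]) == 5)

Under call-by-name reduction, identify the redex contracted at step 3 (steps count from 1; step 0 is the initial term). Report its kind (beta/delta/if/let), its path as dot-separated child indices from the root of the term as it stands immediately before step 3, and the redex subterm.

Answer: delta at 0 : (9 + 7)

Trace:
step 0: (((if false then 7 else 9) + ((\x.7) false)) == 5)
step 1: [if@0.0] ((9 + ((\x.7) false)) == 5)
step 2: [beta@0.1] ((9 + 7) == 5)
step 3: [delta@0] (16 == 5)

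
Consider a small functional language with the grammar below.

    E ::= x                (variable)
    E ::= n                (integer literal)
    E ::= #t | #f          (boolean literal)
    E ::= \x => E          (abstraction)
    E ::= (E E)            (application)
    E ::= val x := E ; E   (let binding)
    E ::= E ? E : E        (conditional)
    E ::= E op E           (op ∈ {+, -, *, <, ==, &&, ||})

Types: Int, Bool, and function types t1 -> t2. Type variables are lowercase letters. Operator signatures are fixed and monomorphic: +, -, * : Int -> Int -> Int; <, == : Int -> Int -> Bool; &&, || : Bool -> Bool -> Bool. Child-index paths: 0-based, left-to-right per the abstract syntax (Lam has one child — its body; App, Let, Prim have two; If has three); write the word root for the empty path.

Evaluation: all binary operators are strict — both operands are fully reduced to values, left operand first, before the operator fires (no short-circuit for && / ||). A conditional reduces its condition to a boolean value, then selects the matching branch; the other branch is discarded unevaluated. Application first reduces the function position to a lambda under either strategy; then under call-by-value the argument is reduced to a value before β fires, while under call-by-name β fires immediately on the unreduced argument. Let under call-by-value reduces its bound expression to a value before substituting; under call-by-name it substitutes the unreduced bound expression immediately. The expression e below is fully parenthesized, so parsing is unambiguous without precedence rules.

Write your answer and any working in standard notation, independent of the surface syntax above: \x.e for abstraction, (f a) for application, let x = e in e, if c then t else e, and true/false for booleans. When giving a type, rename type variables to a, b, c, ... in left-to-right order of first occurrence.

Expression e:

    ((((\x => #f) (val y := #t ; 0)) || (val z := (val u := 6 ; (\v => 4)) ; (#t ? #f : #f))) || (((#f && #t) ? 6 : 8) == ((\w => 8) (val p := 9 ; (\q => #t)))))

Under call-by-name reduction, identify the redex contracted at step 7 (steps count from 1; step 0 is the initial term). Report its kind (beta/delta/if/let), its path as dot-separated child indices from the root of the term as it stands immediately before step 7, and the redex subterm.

Working:
step 0: ((((\x.false) (let y = true in 0)) || (let z = (let u = 6 in (\v.4)) in (if true then false else false))) || ((if (false && true) then 6 else 8) == ((\w.8) (let p = 9 in (\q.true)))))
step 1: [beta@0.0] ((false || (let z = (let u = 6 in (\v.4)) in (if true then false else false))) || ((if (false && true) then 6 else 8) == ((\w.8) (let p = 9 in (\q.true)))))
step 2: [let@0.1] ((false || (if true then false else false)) || ((if (false && true) then 6 else 8) == ((\w.8) (let p = 9 in (\q.true)))))
step 3: [if@0.1] ((false || false) || ((if (false && true) then 6 else 8) == ((\w.8) (let p = 9 in (\q.true)))))
step 4: [delta@0] (false || ((if (false && true) then 6 else 8) == ((\w.8) (let p = 9 in (\q.true)))))
step 5: [delta@1.0.0] (false || ((if false then 6 else 8) == ((\w.8) (let p = 9 in (\q.true)))))
step 6: [if@1.0] (false || (8 == ((\w.8) (let p = 9 in (\q.true)))))
step 7: [beta@1.1] (false || (8 == 8))

Answer: beta at 1.1 : ((\w.8) (let p = 9 in (\q.true)))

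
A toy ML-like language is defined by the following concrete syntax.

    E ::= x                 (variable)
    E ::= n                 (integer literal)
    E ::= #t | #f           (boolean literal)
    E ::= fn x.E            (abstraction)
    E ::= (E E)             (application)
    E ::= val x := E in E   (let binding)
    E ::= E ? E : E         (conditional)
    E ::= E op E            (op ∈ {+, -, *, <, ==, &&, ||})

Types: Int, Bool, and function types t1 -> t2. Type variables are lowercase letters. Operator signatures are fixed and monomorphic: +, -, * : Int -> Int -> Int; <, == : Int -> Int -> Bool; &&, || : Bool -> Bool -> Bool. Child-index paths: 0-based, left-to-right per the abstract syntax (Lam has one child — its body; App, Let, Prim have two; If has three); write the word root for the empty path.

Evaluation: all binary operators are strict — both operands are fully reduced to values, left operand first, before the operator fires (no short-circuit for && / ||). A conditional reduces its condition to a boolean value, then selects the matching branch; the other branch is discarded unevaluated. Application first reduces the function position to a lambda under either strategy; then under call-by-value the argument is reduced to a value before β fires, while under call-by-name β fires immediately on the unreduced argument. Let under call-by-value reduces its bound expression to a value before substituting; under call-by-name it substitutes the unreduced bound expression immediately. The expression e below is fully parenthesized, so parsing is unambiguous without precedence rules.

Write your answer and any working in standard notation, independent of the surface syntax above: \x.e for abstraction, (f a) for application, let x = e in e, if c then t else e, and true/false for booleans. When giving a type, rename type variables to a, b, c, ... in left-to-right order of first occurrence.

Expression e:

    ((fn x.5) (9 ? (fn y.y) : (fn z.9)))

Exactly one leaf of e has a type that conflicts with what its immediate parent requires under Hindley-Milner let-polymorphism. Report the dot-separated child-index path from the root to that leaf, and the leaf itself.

Trace:
\x._ : a -> Int
  unify Int ~ Bool
  FAIL: mismatch Int ~ Bool

Answer: 1.0 : 9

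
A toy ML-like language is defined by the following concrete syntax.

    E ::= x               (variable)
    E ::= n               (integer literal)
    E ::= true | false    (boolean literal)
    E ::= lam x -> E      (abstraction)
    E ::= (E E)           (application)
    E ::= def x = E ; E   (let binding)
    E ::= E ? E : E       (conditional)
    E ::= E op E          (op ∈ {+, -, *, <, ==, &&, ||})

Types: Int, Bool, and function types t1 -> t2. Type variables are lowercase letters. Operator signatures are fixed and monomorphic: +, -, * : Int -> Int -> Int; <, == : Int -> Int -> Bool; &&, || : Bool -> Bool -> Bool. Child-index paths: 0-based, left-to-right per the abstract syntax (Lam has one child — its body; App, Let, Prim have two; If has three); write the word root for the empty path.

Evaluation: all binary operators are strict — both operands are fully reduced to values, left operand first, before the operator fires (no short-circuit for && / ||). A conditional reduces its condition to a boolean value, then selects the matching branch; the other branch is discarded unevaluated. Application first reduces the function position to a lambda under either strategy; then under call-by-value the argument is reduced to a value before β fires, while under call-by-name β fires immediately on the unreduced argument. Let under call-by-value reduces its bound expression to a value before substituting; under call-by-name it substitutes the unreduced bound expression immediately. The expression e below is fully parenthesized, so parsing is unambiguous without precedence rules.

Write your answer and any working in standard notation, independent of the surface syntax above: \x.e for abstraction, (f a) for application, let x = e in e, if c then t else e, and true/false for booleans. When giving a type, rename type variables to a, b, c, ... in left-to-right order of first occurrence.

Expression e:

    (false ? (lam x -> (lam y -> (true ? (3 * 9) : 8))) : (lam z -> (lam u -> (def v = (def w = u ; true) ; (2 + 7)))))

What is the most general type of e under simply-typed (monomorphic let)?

Answer: a -> b -> Int

Working:
  unify Bool ~ Bool
  unify Bool ~ Bool
  unify Int ~ Int
  unify Int ~ Int
  unify Int ~ Int
\y._ : b -> Int
\x._ : a -> b -> Int
u : d
let w : d
let v : Bool
  unify Int ~ Int
  unify Int ~ Int
\u._ : d -> Int
\z._ : c -> d -> Int
  unify a -> b -> Int ~ c -> d -> Int
  unify a ~ c
  unify b -> Int ~ d -> Int
  unify b ~ d
  unify Int ~ Int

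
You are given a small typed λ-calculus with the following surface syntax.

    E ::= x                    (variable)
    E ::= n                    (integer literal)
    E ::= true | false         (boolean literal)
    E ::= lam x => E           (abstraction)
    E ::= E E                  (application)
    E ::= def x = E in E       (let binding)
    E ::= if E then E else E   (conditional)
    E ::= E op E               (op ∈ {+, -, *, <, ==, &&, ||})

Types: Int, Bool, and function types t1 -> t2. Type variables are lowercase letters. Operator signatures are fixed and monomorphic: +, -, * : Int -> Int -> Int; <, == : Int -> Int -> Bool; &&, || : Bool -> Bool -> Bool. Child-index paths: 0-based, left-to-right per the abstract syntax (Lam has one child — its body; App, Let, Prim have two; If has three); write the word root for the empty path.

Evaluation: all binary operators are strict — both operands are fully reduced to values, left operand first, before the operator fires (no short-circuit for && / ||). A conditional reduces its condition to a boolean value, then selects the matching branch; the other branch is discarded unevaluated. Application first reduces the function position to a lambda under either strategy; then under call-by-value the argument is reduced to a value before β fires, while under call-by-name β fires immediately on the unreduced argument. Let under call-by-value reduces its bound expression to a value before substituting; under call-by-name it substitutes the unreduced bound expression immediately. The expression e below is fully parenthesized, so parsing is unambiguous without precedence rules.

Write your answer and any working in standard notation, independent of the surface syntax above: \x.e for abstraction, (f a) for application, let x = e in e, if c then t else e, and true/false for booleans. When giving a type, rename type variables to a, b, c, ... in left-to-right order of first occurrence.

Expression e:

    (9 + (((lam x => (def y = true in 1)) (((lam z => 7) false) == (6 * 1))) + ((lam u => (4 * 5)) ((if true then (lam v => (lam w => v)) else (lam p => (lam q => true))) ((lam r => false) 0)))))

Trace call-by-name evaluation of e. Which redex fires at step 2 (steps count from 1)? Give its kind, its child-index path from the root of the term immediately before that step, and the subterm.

Answer: let at 1.0 : (let y = true in 1)

Working:
step 0: (9 + (((\x.(let y = true in 1)) (((\z.7) false) == (6 * 1))) + ((\u.(4 * 5)) ((if true then (\v.(\w.v)) else (\p.(\q.true))) ((\r.false) 0)))))
step 1: [beta@1.0] (9 + ((let y = true in 1) + ((\u.(4 * 5)) ((if true then (\v.(\w.v)) else (\p.(\q.true))) ((\r.false) 0)))))
step 2: [let@1.0] (9 + (1 + ((\u.(4 * 5)) ((if true then (\v.(\w.v)) else (\p.(\q.true))) ((\r.false) 0)))))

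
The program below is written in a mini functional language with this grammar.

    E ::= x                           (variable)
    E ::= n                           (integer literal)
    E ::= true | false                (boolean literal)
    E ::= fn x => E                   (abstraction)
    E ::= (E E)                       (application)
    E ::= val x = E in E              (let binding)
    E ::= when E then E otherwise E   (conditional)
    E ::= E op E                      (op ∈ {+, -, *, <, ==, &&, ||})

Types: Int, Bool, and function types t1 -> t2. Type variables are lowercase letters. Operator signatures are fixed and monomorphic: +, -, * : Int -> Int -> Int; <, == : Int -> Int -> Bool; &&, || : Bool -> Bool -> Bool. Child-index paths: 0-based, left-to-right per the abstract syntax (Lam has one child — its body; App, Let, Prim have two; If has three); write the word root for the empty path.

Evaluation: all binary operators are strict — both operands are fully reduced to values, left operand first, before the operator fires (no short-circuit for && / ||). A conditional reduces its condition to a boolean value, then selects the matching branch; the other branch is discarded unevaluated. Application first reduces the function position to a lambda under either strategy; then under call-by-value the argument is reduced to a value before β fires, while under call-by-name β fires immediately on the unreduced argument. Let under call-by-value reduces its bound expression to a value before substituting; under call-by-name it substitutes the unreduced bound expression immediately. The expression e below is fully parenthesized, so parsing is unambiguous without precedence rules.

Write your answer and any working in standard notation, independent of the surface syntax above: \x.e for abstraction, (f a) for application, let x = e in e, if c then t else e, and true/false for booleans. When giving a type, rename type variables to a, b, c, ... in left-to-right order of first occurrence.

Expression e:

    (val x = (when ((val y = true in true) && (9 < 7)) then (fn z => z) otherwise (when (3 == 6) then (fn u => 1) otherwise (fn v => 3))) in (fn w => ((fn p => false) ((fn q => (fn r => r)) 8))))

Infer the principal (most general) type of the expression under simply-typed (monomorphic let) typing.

Derivation:
let y : Bool
  unify Bool ~ Bool
  unify Int ~ Int
  unify Int ~ Int
  unify Bool ~ Bool
  unify Bool ~ Bool
z : a
\z._ : a -> a
  unify Int ~ Int
  unify Int ~ Int
  unify Bool ~ Bool
\u._ : b -> Int
\v._ : c -> Int
  unify b -> Int ~ c -> Int
  unify b ~ c
  unify Int ~ Int
  unify a -> a ~ c -> Int
  unify a ~ c
  unify c ~ Int
let x : Int -> Int
\p._ : e -> Bool
r : g
\r._ : g -> g
\q._ : f -> g -> g
  unify f -> g -> g ~ Int -> h
  unify f ~ Int
  unify g -> g ~ h
_ _ : g -> g
  unify e -> Bool ~ (g -> g) -> i
  unify e ~ g -> g
  unify Bool ~ i
_ _ : Bool
\w._ : d -> Bool

Answer: a -> Bool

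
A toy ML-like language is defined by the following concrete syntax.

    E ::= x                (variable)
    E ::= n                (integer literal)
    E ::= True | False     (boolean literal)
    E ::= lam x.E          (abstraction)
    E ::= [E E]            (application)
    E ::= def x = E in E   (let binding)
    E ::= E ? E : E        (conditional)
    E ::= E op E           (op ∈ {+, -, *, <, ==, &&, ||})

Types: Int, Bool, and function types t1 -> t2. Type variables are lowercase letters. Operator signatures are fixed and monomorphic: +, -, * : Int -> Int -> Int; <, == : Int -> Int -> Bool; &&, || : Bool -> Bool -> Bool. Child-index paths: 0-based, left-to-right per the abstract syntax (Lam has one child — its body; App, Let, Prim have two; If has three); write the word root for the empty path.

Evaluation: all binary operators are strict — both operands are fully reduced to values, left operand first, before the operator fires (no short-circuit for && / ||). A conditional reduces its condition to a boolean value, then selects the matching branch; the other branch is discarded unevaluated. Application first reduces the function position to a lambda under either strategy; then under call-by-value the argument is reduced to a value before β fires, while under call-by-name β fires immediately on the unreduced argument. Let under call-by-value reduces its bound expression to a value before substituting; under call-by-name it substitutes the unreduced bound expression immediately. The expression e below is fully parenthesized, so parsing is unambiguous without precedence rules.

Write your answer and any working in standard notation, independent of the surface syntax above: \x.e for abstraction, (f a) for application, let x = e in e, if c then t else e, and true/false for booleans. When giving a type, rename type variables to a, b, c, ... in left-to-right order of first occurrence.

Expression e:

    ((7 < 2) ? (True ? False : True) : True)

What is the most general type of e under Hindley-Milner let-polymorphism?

Answer: Bool

Derivation:
  unify Int ~ Int
  unify Int ~ Int
  unify Bool ~ Bool
  unify Bool ~ Bool
  unify Bool ~ Bool
  unify Bool ~ Bool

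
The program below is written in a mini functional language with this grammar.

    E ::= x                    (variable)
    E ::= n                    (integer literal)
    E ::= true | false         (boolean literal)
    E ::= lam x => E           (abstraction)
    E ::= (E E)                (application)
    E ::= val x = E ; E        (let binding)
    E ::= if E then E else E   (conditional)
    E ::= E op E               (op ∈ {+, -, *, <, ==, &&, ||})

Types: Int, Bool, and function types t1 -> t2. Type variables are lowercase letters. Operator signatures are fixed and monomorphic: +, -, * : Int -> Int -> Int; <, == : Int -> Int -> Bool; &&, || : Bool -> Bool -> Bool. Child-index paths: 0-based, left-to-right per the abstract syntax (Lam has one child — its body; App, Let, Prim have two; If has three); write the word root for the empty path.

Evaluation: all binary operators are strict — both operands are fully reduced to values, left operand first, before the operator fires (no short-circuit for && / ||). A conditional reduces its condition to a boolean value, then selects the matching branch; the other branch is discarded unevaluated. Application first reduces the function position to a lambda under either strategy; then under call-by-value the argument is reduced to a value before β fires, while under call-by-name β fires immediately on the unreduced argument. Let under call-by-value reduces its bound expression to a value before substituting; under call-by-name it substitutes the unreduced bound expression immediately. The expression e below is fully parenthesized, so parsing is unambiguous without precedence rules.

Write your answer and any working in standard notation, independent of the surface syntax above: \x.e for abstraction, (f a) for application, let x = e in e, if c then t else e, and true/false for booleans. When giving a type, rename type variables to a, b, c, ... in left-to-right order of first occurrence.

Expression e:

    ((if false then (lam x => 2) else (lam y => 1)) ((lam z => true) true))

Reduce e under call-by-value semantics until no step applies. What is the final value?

Answer: 1

Trace:
step 0: ((if false then (\x.2) else (\y.1)) ((\z.true) true))
step 1: [if@0] ((\y.1) ((\z.true) true))
step 2: [beta@1] ((\y.1) true)
step 3: [beta@root] 1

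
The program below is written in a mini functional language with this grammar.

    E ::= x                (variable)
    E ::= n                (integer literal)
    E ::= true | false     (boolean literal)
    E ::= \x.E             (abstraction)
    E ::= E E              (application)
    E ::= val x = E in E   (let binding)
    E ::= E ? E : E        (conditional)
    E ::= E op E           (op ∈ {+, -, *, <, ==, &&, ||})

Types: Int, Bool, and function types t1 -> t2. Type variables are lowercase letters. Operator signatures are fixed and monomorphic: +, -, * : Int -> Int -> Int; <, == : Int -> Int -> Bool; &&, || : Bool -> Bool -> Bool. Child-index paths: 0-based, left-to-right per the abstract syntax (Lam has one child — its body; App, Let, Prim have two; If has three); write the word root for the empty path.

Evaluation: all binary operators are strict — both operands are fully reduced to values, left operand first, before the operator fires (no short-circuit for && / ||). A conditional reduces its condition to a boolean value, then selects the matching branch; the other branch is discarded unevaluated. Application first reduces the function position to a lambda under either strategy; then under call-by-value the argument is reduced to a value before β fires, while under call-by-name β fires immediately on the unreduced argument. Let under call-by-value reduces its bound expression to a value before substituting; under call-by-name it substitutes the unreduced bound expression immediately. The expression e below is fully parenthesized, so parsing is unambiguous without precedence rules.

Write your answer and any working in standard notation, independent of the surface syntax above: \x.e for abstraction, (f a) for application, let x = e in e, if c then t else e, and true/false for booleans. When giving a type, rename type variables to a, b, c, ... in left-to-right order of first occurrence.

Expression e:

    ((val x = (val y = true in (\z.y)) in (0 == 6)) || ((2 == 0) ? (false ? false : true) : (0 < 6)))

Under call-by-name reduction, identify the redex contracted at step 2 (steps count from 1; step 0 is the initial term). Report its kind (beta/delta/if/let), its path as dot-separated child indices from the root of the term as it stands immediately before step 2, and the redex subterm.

Derivation:
step 0: ((let x = (let y = true in (\z.y)) in (0 == 6)) || (if (2 == 0) then (if false then false else true) else (0 < 6)))
step 1: [let@0] ((0 == 6) || (if (2 == 0) then (if false then false else true) else (0 < 6)))
step 2: [delta@0] (false || (if (2 == 0) then (if false then false else true) else (0 < 6)))

Answer: delta at 0 : (0 == 6)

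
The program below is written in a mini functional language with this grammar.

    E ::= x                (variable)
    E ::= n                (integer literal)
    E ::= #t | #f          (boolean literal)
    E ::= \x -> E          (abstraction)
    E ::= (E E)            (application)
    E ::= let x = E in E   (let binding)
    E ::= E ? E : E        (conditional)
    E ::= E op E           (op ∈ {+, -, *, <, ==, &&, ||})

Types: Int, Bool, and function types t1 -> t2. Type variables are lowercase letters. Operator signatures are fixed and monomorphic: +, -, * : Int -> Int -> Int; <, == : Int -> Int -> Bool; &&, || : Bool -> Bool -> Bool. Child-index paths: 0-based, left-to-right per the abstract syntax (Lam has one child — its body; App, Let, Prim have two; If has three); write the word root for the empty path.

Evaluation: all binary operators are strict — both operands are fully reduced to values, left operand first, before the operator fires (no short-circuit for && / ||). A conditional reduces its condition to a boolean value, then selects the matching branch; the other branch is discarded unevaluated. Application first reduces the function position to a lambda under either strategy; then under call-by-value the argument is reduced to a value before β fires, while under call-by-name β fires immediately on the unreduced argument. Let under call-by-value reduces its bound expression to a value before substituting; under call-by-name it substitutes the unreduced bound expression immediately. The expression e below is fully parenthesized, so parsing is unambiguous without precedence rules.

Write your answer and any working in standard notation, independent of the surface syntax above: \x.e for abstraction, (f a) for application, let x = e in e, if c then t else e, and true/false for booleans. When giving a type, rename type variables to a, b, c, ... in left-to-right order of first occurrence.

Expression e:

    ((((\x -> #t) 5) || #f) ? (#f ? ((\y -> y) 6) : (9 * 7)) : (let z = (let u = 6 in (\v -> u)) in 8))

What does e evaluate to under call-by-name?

Answer: 63

Trace:
step 0: (if (((\x.true) 5) || false) then (if false then ((\y.y) 6) else (9 * 7)) else (let z = (let u = 6 in (\v.u)) in 8))
step 1: [beta@0.0] (if (true || false) then (if false then ((\y.y) 6) else (9 * 7)) else (let z = (let u = 6 in (\v.u)) in 8))
step 2: [delta@0] (if true then (if false then ((\y.y) 6) else (9 * 7)) else (let z = (let u = 6 in (\v.u)) in 8))
step 3: [if@root] (if false then ((\y.y) 6) else (9 * 7))
step 4: [if@root] (9 * 7)
step 5: [delta@root] 63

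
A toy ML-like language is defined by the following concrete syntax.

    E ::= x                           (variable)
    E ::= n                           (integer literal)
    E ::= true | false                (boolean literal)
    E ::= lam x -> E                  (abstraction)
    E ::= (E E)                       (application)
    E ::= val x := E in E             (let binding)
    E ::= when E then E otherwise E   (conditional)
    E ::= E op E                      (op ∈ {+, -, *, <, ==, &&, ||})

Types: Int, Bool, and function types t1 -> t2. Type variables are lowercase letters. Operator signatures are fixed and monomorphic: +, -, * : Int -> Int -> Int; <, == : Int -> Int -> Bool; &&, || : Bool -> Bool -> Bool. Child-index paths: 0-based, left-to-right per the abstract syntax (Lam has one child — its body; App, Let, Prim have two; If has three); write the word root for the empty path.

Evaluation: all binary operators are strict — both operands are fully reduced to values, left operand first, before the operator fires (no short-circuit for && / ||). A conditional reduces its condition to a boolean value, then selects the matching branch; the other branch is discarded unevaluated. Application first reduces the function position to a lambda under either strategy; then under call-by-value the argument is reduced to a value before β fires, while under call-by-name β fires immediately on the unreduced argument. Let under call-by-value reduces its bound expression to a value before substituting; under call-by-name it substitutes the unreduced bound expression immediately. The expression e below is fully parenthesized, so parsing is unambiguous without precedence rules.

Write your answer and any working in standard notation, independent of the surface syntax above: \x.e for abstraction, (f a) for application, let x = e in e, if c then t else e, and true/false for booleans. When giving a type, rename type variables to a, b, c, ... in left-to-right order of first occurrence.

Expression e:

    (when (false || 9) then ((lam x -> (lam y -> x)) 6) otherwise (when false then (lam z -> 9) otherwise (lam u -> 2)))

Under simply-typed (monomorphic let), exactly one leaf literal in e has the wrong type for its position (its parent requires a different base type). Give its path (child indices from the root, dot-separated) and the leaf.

Answer: 0.1 : 9

Trace:
  unify Bool ~ Bool
  unify Int ~ Bool
  FAIL: mismatch Int ~ Bool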